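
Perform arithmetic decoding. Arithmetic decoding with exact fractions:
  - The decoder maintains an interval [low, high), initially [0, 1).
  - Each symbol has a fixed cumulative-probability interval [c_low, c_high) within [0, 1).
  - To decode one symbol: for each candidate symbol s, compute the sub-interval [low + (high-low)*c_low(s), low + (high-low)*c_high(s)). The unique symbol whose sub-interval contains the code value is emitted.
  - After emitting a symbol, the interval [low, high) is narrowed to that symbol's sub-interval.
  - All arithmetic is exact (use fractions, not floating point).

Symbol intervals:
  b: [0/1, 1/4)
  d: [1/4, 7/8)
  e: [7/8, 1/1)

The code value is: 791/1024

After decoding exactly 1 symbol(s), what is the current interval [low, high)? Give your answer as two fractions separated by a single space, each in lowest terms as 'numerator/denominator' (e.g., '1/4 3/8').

Answer: 1/4 7/8

Derivation:
Step 1: interval [0/1, 1/1), width = 1/1 - 0/1 = 1/1
  'b': [0/1 + 1/1*0/1, 0/1 + 1/1*1/4) = [0/1, 1/4)
  'd': [0/1 + 1/1*1/4, 0/1 + 1/1*7/8) = [1/4, 7/8) <- contains code 791/1024
  'e': [0/1 + 1/1*7/8, 0/1 + 1/1*1/1) = [7/8, 1/1)
  emit 'd', narrow to [1/4, 7/8)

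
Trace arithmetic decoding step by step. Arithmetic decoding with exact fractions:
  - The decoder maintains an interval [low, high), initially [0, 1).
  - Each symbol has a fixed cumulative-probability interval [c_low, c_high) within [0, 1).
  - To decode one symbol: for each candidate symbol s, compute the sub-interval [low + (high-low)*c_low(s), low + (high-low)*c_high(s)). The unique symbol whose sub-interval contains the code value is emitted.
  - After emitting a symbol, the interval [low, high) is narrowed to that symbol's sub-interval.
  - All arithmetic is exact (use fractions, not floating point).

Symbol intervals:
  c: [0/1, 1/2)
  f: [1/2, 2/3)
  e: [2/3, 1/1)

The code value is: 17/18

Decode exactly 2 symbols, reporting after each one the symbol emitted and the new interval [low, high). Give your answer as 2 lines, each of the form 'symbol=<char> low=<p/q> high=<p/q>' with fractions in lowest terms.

Step 1: interval [0/1, 1/1), width = 1/1 - 0/1 = 1/1
  'c': [0/1 + 1/1*0/1, 0/1 + 1/1*1/2) = [0/1, 1/2)
  'f': [0/1 + 1/1*1/2, 0/1 + 1/1*2/3) = [1/2, 2/3)
  'e': [0/1 + 1/1*2/3, 0/1 + 1/1*1/1) = [2/3, 1/1) <- contains code 17/18
  emit 'e', narrow to [2/3, 1/1)
Step 2: interval [2/3, 1/1), width = 1/1 - 2/3 = 1/3
  'c': [2/3 + 1/3*0/1, 2/3 + 1/3*1/2) = [2/3, 5/6)
  'f': [2/3 + 1/3*1/2, 2/3 + 1/3*2/3) = [5/6, 8/9)
  'e': [2/3 + 1/3*2/3, 2/3 + 1/3*1/1) = [8/9, 1/1) <- contains code 17/18
  emit 'e', narrow to [8/9, 1/1)

Answer: symbol=e low=2/3 high=1/1
symbol=e low=8/9 high=1/1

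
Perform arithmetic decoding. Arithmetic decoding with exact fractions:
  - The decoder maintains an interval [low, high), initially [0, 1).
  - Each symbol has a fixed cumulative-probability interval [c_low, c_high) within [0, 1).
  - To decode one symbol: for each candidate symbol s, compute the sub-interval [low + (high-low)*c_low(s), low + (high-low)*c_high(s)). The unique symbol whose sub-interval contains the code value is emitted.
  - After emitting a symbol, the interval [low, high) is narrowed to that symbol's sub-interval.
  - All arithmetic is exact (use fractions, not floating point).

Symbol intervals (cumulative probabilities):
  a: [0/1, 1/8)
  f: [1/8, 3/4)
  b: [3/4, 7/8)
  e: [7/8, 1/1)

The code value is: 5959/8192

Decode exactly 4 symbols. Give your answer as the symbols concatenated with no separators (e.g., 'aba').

Step 1: interval [0/1, 1/1), width = 1/1 - 0/1 = 1/1
  'a': [0/1 + 1/1*0/1, 0/1 + 1/1*1/8) = [0/1, 1/8)
  'f': [0/1 + 1/1*1/8, 0/1 + 1/1*3/4) = [1/8, 3/4) <- contains code 5959/8192
  'b': [0/1 + 1/1*3/4, 0/1 + 1/1*7/8) = [3/4, 7/8)
  'e': [0/1 + 1/1*7/8, 0/1 + 1/1*1/1) = [7/8, 1/1)
  emit 'f', narrow to [1/8, 3/4)
Step 2: interval [1/8, 3/4), width = 3/4 - 1/8 = 5/8
  'a': [1/8 + 5/8*0/1, 1/8 + 5/8*1/8) = [1/8, 13/64)
  'f': [1/8 + 5/8*1/8, 1/8 + 5/8*3/4) = [13/64, 19/32)
  'b': [1/8 + 5/8*3/4, 1/8 + 5/8*7/8) = [19/32, 43/64)
  'e': [1/8 + 5/8*7/8, 1/8 + 5/8*1/1) = [43/64, 3/4) <- contains code 5959/8192
  emit 'e', narrow to [43/64, 3/4)
Step 3: interval [43/64, 3/4), width = 3/4 - 43/64 = 5/64
  'a': [43/64 + 5/64*0/1, 43/64 + 5/64*1/8) = [43/64, 349/512)
  'f': [43/64 + 5/64*1/8, 43/64 + 5/64*3/4) = [349/512, 187/256) <- contains code 5959/8192
  'b': [43/64 + 5/64*3/4, 43/64 + 5/64*7/8) = [187/256, 379/512)
  'e': [43/64 + 5/64*7/8, 43/64 + 5/64*1/1) = [379/512, 3/4)
  emit 'f', narrow to [349/512, 187/256)
Step 4: interval [349/512, 187/256), width = 187/256 - 349/512 = 25/512
  'a': [349/512 + 25/512*0/1, 349/512 + 25/512*1/8) = [349/512, 2817/4096)
  'f': [349/512 + 25/512*1/8, 349/512 + 25/512*3/4) = [2817/4096, 1471/2048)
  'b': [349/512 + 25/512*3/4, 349/512 + 25/512*7/8) = [1471/2048, 2967/4096)
  'e': [349/512 + 25/512*7/8, 349/512 + 25/512*1/1) = [2967/4096, 187/256) <- contains code 5959/8192
  emit 'e', narrow to [2967/4096, 187/256)

Answer: fefe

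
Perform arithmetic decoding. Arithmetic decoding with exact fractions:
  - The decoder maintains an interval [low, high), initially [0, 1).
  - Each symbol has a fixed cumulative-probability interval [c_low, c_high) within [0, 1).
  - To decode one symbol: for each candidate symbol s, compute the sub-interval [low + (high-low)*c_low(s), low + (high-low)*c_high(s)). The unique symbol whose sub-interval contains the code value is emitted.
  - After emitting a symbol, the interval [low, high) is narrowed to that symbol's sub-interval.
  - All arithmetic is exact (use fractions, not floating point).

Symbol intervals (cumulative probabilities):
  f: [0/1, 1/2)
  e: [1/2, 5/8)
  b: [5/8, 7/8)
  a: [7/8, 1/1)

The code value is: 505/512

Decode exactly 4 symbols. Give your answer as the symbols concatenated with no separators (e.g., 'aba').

Answer: aaff

Derivation:
Step 1: interval [0/1, 1/1), width = 1/1 - 0/1 = 1/1
  'f': [0/1 + 1/1*0/1, 0/1 + 1/1*1/2) = [0/1, 1/2)
  'e': [0/1 + 1/1*1/2, 0/1 + 1/1*5/8) = [1/2, 5/8)
  'b': [0/1 + 1/1*5/8, 0/1 + 1/1*7/8) = [5/8, 7/8)
  'a': [0/1 + 1/1*7/8, 0/1 + 1/1*1/1) = [7/8, 1/1) <- contains code 505/512
  emit 'a', narrow to [7/8, 1/1)
Step 2: interval [7/8, 1/1), width = 1/1 - 7/8 = 1/8
  'f': [7/8 + 1/8*0/1, 7/8 + 1/8*1/2) = [7/8, 15/16)
  'e': [7/8 + 1/8*1/2, 7/8 + 1/8*5/8) = [15/16, 61/64)
  'b': [7/8 + 1/8*5/8, 7/8 + 1/8*7/8) = [61/64, 63/64)
  'a': [7/8 + 1/8*7/8, 7/8 + 1/8*1/1) = [63/64, 1/1) <- contains code 505/512
  emit 'a', narrow to [63/64, 1/1)
Step 3: interval [63/64, 1/1), width = 1/1 - 63/64 = 1/64
  'f': [63/64 + 1/64*0/1, 63/64 + 1/64*1/2) = [63/64, 127/128) <- contains code 505/512
  'e': [63/64 + 1/64*1/2, 63/64 + 1/64*5/8) = [127/128, 509/512)
  'b': [63/64 + 1/64*5/8, 63/64 + 1/64*7/8) = [509/512, 511/512)
  'a': [63/64 + 1/64*7/8, 63/64 + 1/64*1/1) = [511/512, 1/1)
  emit 'f', narrow to [63/64, 127/128)
Step 4: interval [63/64, 127/128), width = 127/128 - 63/64 = 1/128
  'f': [63/64 + 1/128*0/1, 63/64 + 1/128*1/2) = [63/64, 253/256) <- contains code 505/512
  'e': [63/64 + 1/128*1/2, 63/64 + 1/128*5/8) = [253/256, 1013/1024)
  'b': [63/64 + 1/128*5/8, 63/64 + 1/128*7/8) = [1013/1024, 1015/1024)
  'a': [63/64 + 1/128*7/8, 63/64 + 1/128*1/1) = [1015/1024, 127/128)
  emit 'f', narrow to [63/64, 253/256)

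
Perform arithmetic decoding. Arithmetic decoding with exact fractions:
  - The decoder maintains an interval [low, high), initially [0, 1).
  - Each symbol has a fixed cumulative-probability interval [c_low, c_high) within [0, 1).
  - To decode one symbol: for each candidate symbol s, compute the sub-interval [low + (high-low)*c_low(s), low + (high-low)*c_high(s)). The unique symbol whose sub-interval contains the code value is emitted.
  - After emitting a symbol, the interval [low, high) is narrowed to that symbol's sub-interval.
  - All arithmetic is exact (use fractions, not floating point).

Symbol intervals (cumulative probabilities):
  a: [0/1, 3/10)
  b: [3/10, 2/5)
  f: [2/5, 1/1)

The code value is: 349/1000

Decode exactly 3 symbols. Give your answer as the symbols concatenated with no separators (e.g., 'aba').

Answer: bfa

Derivation:
Step 1: interval [0/1, 1/1), width = 1/1 - 0/1 = 1/1
  'a': [0/1 + 1/1*0/1, 0/1 + 1/1*3/10) = [0/1, 3/10)
  'b': [0/1 + 1/1*3/10, 0/1 + 1/1*2/5) = [3/10, 2/5) <- contains code 349/1000
  'f': [0/1 + 1/1*2/5, 0/1 + 1/1*1/1) = [2/5, 1/1)
  emit 'b', narrow to [3/10, 2/5)
Step 2: interval [3/10, 2/5), width = 2/5 - 3/10 = 1/10
  'a': [3/10 + 1/10*0/1, 3/10 + 1/10*3/10) = [3/10, 33/100)
  'b': [3/10 + 1/10*3/10, 3/10 + 1/10*2/5) = [33/100, 17/50)
  'f': [3/10 + 1/10*2/5, 3/10 + 1/10*1/1) = [17/50, 2/5) <- contains code 349/1000
  emit 'f', narrow to [17/50, 2/5)
Step 3: interval [17/50, 2/5), width = 2/5 - 17/50 = 3/50
  'a': [17/50 + 3/50*0/1, 17/50 + 3/50*3/10) = [17/50, 179/500) <- contains code 349/1000
  'b': [17/50 + 3/50*3/10, 17/50 + 3/50*2/5) = [179/500, 91/250)
  'f': [17/50 + 3/50*2/5, 17/50 + 3/50*1/1) = [91/250, 2/5)
  emit 'a', narrow to [17/50, 179/500)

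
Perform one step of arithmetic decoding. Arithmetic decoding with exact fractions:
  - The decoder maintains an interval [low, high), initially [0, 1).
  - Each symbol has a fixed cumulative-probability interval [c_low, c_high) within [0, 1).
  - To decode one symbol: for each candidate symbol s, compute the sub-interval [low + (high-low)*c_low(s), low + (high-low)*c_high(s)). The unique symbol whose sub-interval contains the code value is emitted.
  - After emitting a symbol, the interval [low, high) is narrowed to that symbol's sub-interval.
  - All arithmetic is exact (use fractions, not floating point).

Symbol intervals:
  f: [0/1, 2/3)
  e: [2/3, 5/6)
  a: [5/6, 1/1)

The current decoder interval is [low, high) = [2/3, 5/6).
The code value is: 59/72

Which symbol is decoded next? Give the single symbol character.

Answer: a

Derivation:
Interval width = high − low = 5/6 − 2/3 = 1/6
Scaled code = (code − low) / width = (59/72 − 2/3) / 1/6 = 11/12
  f: [0/1, 2/3) 
  e: [2/3, 5/6) 
  a: [5/6, 1/1) ← scaled code falls here ✓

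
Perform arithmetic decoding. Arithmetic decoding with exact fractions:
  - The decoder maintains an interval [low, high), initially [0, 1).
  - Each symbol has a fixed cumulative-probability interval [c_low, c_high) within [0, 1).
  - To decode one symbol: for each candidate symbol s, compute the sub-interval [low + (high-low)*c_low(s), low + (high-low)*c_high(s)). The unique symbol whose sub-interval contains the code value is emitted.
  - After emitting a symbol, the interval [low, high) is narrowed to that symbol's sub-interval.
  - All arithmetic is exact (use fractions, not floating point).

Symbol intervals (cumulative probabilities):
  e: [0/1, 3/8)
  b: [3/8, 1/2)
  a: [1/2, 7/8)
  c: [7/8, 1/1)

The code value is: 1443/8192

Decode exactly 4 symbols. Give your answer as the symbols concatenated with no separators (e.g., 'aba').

Step 1: interval [0/1, 1/1), width = 1/1 - 0/1 = 1/1
  'e': [0/1 + 1/1*0/1, 0/1 + 1/1*3/8) = [0/1, 3/8) <- contains code 1443/8192
  'b': [0/1 + 1/1*3/8, 0/1 + 1/1*1/2) = [3/8, 1/2)
  'a': [0/1 + 1/1*1/2, 0/1 + 1/1*7/8) = [1/2, 7/8)
  'c': [0/1 + 1/1*7/8, 0/1 + 1/1*1/1) = [7/8, 1/1)
  emit 'e', narrow to [0/1, 3/8)
Step 2: interval [0/1, 3/8), width = 3/8 - 0/1 = 3/8
  'e': [0/1 + 3/8*0/1, 0/1 + 3/8*3/8) = [0/1, 9/64)
  'b': [0/1 + 3/8*3/8, 0/1 + 3/8*1/2) = [9/64, 3/16) <- contains code 1443/8192
  'a': [0/1 + 3/8*1/2, 0/1 + 3/8*7/8) = [3/16, 21/64)
  'c': [0/1 + 3/8*7/8, 0/1 + 3/8*1/1) = [21/64, 3/8)
  emit 'b', narrow to [9/64, 3/16)
Step 3: interval [9/64, 3/16), width = 3/16 - 9/64 = 3/64
  'e': [9/64 + 3/64*0/1, 9/64 + 3/64*3/8) = [9/64, 81/512)
  'b': [9/64 + 3/64*3/8, 9/64 + 3/64*1/2) = [81/512, 21/128)
  'a': [9/64 + 3/64*1/2, 9/64 + 3/64*7/8) = [21/128, 93/512) <- contains code 1443/8192
  'c': [9/64 + 3/64*7/8, 9/64 + 3/64*1/1) = [93/512, 3/16)
  emit 'a', narrow to [21/128, 93/512)
Step 4: interval [21/128, 93/512), width = 93/512 - 21/128 = 9/512
  'e': [21/128 + 9/512*0/1, 21/128 + 9/512*3/8) = [21/128, 699/4096)
  'b': [21/128 + 9/512*3/8, 21/128 + 9/512*1/2) = [699/4096, 177/1024)
  'a': [21/128 + 9/512*1/2, 21/128 + 9/512*7/8) = [177/1024, 735/4096) <- contains code 1443/8192
  'c': [21/128 + 9/512*7/8, 21/128 + 9/512*1/1) = [735/4096, 93/512)
  emit 'a', narrow to [177/1024, 735/4096)

Answer: ebaa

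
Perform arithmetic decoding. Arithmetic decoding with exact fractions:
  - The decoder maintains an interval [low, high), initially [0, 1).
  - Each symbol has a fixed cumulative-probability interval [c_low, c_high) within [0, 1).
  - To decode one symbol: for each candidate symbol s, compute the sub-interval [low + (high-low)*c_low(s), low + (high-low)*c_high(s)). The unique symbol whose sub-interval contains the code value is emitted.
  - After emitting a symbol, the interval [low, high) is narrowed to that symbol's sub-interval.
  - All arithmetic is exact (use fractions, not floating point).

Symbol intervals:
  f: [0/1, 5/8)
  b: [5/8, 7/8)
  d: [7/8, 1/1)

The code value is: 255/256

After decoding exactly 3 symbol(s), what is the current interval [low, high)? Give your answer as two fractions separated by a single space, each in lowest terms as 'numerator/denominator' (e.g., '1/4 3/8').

Step 1: interval [0/1, 1/1), width = 1/1 - 0/1 = 1/1
  'f': [0/1 + 1/1*0/1, 0/1 + 1/1*5/8) = [0/1, 5/8)
  'b': [0/1 + 1/1*5/8, 0/1 + 1/1*7/8) = [5/8, 7/8)
  'd': [0/1 + 1/1*7/8, 0/1 + 1/1*1/1) = [7/8, 1/1) <- contains code 255/256
  emit 'd', narrow to [7/8, 1/1)
Step 2: interval [7/8, 1/1), width = 1/1 - 7/8 = 1/8
  'f': [7/8 + 1/8*0/1, 7/8 + 1/8*5/8) = [7/8, 61/64)
  'b': [7/8 + 1/8*5/8, 7/8 + 1/8*7/8) = [61/64, 63/64)
  'd': [7/8 + 1/8*7/8, 7/8 + 1/8*1/1) = [63/64, 1/1) <- contains code 255/256
  emit 'd', narrow to [63/64, 1/1)
Step 3: interval [63/64, 1/1), width = 1/1 - 63/64 = 1/64
  'f': [63/64 + 1/64*0/1, 63/64 + 1/64*5/8) = [63/64, 509/512)
  'b': [63/64 + 1/64*5/8, 63/64 + 1/64*7/8) = [509/512, 511/512) <- contains code 255/256
  'd': [63/64 + 1/64*7/8, 63/64 + 1/64*1/1) = [511/512, 1/1)
  emit 'b', narrow to [509/512, 511/512)

Answer: 509/512 511/512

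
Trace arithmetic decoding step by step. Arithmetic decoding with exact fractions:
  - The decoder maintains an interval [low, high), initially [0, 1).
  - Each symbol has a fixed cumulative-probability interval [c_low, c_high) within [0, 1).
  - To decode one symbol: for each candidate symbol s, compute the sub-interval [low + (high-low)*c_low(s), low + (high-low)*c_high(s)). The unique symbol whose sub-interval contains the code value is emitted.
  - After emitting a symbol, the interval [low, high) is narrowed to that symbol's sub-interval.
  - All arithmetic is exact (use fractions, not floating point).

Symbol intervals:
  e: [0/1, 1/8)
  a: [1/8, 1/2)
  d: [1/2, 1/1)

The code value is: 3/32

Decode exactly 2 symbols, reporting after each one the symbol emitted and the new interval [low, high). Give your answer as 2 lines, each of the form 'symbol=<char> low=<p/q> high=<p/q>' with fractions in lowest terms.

Answer: symbol=e low=0/1 high=1/8
symbol=d low=1/16 high=1/8

Derivation:
Step 1: interval [0/1, 1/1), width = 1/1 - 0/1 = 1/1
  'e': [0/1 + 1/1*0/1, 0/1 + 1/1*1/8) = [0/1, 1/8) <- contains code 3/32
  'a': [0/1 + 1/1*1/8, 0/1 + 1/1*1/2) = [1/8, 1/2)
  'd': [0/1 + 1/1*1/2, 0/1 + 1/1*1/1) = [1/2, 1/1)
  emit 'e', narrow to [0/1, 1/8)
Step 2: interval [0/1, 1/8), width = 1/8 - 0/1 = 1/8
  'e': [0/1 + 1/8*0/1, 0/1 + 1/8*1/8) = [0/1, 1/64)
  'a': [0/1 + 1/8*1/8, 0/1 + 1/8*1/2) = [1/64, 1/16)
  'd': [0/1 + 1/8*1/2, 0/1 + 1/8*1/1) = [1/16, 1/8) <- contains code 3/32
  emit 'd', narrow to [1/16, 1/8)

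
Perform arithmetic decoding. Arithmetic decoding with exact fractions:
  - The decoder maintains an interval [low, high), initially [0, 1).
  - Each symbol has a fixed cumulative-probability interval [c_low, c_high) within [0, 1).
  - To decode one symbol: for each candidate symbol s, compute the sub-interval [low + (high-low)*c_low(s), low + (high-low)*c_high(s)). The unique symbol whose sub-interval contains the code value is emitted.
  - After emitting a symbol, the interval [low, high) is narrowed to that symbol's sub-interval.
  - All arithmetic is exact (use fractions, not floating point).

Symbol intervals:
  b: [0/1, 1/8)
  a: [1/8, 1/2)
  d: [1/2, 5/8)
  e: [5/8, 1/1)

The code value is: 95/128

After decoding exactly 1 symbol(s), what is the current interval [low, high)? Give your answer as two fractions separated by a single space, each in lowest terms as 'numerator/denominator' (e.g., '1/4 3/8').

Step 1: interval [0/1, 1/1), width = 1/1 - 0/1 = 1/1
  'b': [0/1 + 1/1*0/1, 0/1 + 1/1*1/8) = [0/1, 1/8)
  'a': [0/1 + 1/1*1/8, 0/1 + 1/1*1/2) = [1/8, 1/2)
  'd': [0/1 + 1/1*1/2, 0/1 + 1/1*5/8) = [1/2, 5/8)
  'e': [0/1 + 1/1*5/8, 0/1 + 1/1*1/1) = [5/8, 1/1) <- contains code 95/128
  emit 'e', narrow to [5/8, 1/1)

Answer: 5/8 1/1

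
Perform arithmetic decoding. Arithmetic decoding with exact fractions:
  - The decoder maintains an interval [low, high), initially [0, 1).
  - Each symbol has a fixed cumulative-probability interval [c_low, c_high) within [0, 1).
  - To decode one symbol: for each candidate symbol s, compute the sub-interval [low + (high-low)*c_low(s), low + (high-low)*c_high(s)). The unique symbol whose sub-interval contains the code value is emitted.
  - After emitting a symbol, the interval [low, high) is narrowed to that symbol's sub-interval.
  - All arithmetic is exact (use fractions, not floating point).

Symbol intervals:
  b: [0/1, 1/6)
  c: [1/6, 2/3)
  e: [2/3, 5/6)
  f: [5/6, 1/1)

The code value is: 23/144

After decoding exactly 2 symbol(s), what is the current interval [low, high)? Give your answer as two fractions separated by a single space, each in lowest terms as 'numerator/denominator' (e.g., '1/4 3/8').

Answer: 5/36 1/6

Derivation:
Step 1: interval [0/1, 1/1), width = 1/1 - 0/1 = 1/1
  'b': [0/1 + 1/1*0/1, 0/1 + 1/1*1/6) = [0/1, 1/6) <- contains code 23/144
  'c': [0/1 + 1/1*1/6, 0/1 + 1/1*2/3) = [1/6, 2/3)
  'e': [0/1 + 1/1*2/3, 0/1 + 1/1*5/6) = [2/3, 5/6)
  'f': [0/1 + 1/1*5/6, 0/1 + 1/1*1/1) = [5/6, 1/1)
  emit 'b', narrow to [0/1, 1/6)
Step 2: interval [0/1, 1/6), width = 1/6 - 0/1 = 1/6
  'b': [0/1 + 1/6*0/1, 0/1 + 1/6*1/6) = [0/1, 1/36)
  'c': [0/1 + 1/6*1/6, 0/1 + 1/6*2/3) = [1/36, 1/9)
  'e': [0/1 + 1/6*2/3, 0/1 + 1/6*5/6) = [1/9, 5/36)
  'f': [0/1 + 1/6*5/6, 0/1 + 1/6*1/1) = [5/36, 1/6) <- contains code 23/144
  emit 'f', narrow to [5/36, 1/6)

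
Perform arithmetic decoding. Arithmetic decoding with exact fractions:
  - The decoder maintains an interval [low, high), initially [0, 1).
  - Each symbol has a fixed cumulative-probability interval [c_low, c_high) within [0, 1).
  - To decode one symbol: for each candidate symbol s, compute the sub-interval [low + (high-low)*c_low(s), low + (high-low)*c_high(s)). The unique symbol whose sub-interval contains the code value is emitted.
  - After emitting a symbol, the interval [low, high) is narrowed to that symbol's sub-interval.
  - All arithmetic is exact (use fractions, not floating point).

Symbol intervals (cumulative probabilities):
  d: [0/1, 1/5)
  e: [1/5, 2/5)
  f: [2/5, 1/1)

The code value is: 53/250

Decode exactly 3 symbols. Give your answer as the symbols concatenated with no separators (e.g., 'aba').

Step 1: interval [0/1, 1/1), width = 1/1 - 0/1 = 1/1
  'd': [0/1 + 1/1*0/1, 0/1 + 1/1*1/5) = [0/1, 1/5)
  'e': [0/1 + 1/1*1/5, 0/1 + 1/1*2/5) = [1/5, 2/5) <- contains code 53/250
  'f': [0/1 + 1/1*2/5, 0/1 + 1/1*1/1) = [2/5, 1/1)
  emit 'e', narrow to [1/5, 2/5)
Step 2: interval [1/5, 2/5), width = 2/5 - 1/5 = 1/5
  'd': [1/5 + 1/5*0/1, 1/5 + 1/5*1/5) = [1/5, 6/25) <- contains code 53/250
  'e': [1/5 + 1/5*1/5, 1/5 + 1/5*2/5) = [6/25, 7/25)
  'f': [1/5 + 1/5*2/5, 1/5 + 1/5*1/1) = [7/25, 2/5)
  emit 'd', narrow to [1/5, 6/25)
Step 3: interval [1/5, 6/25), width = 6/25 - 1/5 = 1/25
  'd': [1/5 + 1/25*0/1, 1/5 + 1/25*1/5) = [1/5, 26/125)
  'e': [1/5 + 1/25*1/5, 1/5 + 1/25*2/5) = [26/125, 27/125) <- contains code 53/250
  'f': [1/5 + 1/25*2/5, 1/5 + 1/25*1/1) = [27/125, 6/25)
  emit 'e', narrow to [26/125, 27/125)

Answer: ede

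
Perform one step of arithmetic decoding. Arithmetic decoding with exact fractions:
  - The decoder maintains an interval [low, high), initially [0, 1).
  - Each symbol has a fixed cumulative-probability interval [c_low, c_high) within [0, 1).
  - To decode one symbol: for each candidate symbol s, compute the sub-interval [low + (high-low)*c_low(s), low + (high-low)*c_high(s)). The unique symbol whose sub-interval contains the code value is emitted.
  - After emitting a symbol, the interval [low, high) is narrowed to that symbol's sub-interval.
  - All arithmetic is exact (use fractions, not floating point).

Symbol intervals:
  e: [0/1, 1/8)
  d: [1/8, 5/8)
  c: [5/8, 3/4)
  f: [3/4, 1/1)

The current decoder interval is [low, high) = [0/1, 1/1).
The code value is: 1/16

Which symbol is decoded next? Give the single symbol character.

Interval width = high − low = 1/1 − 0/1 = 1/1
Scaled code = (code − low) / width = (1/16 − 0/1) / 1/1 = 1/16
  e: [0/1, 1/8) ← scaled code falls here ✓
  d: [1/8, 5/8) 
  c: [5/8, 3/4) 
  f: [3/4, 1/1) 

Answer: e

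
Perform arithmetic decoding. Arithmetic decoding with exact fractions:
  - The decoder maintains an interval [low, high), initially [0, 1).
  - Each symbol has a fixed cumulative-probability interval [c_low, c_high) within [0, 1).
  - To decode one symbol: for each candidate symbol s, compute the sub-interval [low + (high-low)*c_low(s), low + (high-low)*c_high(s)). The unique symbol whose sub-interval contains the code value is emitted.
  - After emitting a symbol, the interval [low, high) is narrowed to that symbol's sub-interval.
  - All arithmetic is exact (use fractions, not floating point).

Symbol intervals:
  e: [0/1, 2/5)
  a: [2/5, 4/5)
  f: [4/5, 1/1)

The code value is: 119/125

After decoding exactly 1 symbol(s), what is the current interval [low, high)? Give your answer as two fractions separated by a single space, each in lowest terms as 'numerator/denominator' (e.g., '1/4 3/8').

Step 1: interval [0/1, 1/1), width = 1/1 - 0/1 = 1/1
  'e': [0/1 + 1/1*0/1, 0/1 + 1/1*2/5) = [0/1, 2/5)
  'a': [0/1 + 1/1*2/5, 0/1 + 1/1*4/5) = [2/5, 4/5)
  'f': [0/1 + 1/1*4/5, 0/1 + 1/1*1/1) = [4/5, 1/1) <- contains code 119/125
  emit 'f', narrow to [4/5, 1/1)

Answer: 4/5 1/1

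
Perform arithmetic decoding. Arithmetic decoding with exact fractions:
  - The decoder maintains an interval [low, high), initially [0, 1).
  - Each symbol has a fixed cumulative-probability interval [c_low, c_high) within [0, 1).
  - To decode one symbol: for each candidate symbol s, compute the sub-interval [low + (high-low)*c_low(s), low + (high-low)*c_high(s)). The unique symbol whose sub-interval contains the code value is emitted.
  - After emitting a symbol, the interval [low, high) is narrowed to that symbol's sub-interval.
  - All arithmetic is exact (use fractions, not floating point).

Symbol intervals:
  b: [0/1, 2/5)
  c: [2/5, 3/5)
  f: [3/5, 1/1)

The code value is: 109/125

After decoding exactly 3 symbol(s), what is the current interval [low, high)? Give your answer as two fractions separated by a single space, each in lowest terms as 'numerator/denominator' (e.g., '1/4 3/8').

Step 1: interval [0/1, 1/1), width = 1/1 - 0/1 = 1/1
  'b': [0/1 + 1/1*0/1, 0/1 + 1/1*2/5) = [0/1, 2/5)
  'c': [0/1 + 1/1*2/5, 0/1 + 1/1*3/5) = [2/5, 3/5)
  'f': [0/1 + 1/1*3/5, 0/1 + 1/1*1/1) = [3/5, 1/1) <- contains code 109/125
  emit 'f', narrow to [3/5, 1/1)
Step 2: interval [3/5, 1/1), width = 1/1 - 3/5 = 2/5
  'b': [3/5 + 2/5*0/1, 3/5 + 2/5*2/5) = [3/5, 19/25)
  'c': [3/5 + 2/5*2/5, 3/5 + 2/5*3/5) = [19/25, 21/25)
  'f': [3/5 + 2/5*3/5, 3/5 + 2/5*1/1) = [21/25, 1/1) <- contains code 109/125
  emit 'f', narrow to [21/25, 1/1)
Step 3: interval [21/25, 1/1), width = 1/1 - 21/25 = 4/25
  'b': [21/25 + 4/25*0/1, 21/25 + 4/25*2/5) = [21/25, 113/125) <- contains code 109/125
  'c': [21/25 + 4/25*2/5, 21/25 + 4/25*3/5) = [113/125, 117/125)
  'f': [21/25 + 4/25*3/5, 21/25 + 4/25*1/1) = [117/125, 1/1)
  emit 'b', narrow to [21/25, 113/125)

Answer: 21/25 113/125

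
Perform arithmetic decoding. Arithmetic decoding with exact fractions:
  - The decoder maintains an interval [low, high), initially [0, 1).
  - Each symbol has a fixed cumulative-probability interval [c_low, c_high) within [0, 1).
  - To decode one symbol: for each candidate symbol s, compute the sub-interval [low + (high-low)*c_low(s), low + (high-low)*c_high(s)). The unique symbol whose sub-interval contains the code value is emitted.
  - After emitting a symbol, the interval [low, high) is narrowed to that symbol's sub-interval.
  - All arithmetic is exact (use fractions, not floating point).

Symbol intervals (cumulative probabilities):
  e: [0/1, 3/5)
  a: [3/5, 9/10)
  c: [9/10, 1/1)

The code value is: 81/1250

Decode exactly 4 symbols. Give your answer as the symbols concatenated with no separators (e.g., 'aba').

Answer: eeee

Derivation:
Step 1: interval [0/1, 1/1), width = 1/1 - 0/1 = 1/1
  'e': [0/1 + 1/1*0/1, 0/1 + 1/1*3/5) = [0/1, 3/5) <- contains code 81/1250
  'a': [0/1 + 1/1*3/5, 0/1 + 1/1*9/10) = [3/5, 9/10)
  'c': [0/1 + 1/1*9/10, 0/1 + 1/1*1/1) = [9/10, 1/1)
  emit 'e', narrow to [0/1, 3/5)
Step 2: interval [0/1, 3/5), width = 3/5 - 0/1 = 3/5
  'e': [0/1 + 3/5*0/1, 0/1 + 3/5*3/5) = [0/1, 9/25) <- contains code 81/1250
  'a': [0/1 + 3/5*3/5, 0/1 + 3/5*9/10) = [9/25, 27/50)
  'c': [0/1 + 3/5*9/10, 0/1 + 3/5*1/1) = [27/50, 3/5)
  emit 'e', narrow to [0/1, 9/25)
Step 3: interval [0/1, 9/25), width = 9/25 - 0/1 = 9/25
  'e': [0/1 + 9/25*0/1, 0/1 + 9/25*3/5) = [0/1, 27/125) <- contains code 81/1250
  'a': [0/1 + 9/25*3/5, 0/1 + 9/25*9/10) = [27/125, 81/250)
  'c': [0/1 + 9/25*9/10, 0/1 + 9/25*1/1) = [81/250, 9/25)
  emit 'e', narrow to [0/1, 27/125)
Step 4: interval [0/1, 27/125), width = 27/125 - 0/1 = 27/125
  'e': [0/1 + 27/125*0/1, 0/1 + 27/125*3/5) = [0/1, 81/625) <- contains code 81/1250
  'a': [0/1 + 27/125*3/5, 0/1 + 27/125*9/10) = [81/625, 243/1250)
  'c': [0/1 + 27/125*9/10, 0/1 + 27/125*1/1) = [243/1250, 27/125)
  emit 'e', narrow to [0/1, 81/625)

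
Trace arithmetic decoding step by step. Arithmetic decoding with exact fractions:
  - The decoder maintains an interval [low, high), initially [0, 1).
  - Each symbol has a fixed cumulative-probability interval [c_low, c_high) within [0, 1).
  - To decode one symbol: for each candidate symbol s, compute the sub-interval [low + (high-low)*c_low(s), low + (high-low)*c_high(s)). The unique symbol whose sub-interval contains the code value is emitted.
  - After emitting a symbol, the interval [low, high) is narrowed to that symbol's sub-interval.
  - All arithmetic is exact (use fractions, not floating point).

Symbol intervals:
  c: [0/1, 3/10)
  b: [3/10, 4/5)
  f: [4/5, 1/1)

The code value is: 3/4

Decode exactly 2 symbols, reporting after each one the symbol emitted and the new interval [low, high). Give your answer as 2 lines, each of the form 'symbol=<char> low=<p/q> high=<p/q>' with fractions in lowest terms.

Answer: symbol=b low=3/10 high=4/5
symbol=f low=7/10 high=4/5

Derivation:
Step 1: interval [0/1, 1/1), width = 1/1 - 0/1 = 1/1
  'c': [0/1 + 1/1*0/1, 0/1 + 1/1*3/10) = [0/1, 3/10)
  'b': [0/1 + 1/1*3/10, 0/1 + 1/1*4/5) = [3/10, 4/5) <- contains code 3/4
  'f': [0/1 + 1/1*4/5, 0/1 + 1/1*1/1) = [4/5, 1/1)
  emit 'b', narrow to [3/10, 4/5)
Step 2: interval [3/10, 4/5), width = 4/5 - 3/10 = 1/2
  'c': [3/10 + 1/2*0/1, 3/10 + 1/2*3/10) = [3/10, 9/20)
  'b': [3/10 + 1/2*3/10, 3/10 + 1/2*4/5) = [9/20, 7/10)
  'f': [3/10 + 1/2*4/5, 3/10 + 1/2*1/1) = [7/10, 4/5) <- contains code 3/4
  emit 'f', narrow to [7/10, 4/5)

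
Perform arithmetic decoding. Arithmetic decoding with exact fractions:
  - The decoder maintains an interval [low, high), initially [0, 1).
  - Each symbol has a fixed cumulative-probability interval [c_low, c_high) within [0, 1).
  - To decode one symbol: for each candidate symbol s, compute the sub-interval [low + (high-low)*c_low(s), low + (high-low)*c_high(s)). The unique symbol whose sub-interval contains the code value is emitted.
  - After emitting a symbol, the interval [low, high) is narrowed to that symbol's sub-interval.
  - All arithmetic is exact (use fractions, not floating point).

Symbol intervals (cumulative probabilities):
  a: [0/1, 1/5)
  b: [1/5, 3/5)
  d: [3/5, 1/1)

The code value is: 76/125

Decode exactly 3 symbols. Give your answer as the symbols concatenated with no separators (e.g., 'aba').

Answer: daa

Derivation:
Step 1: interval [0/1, 1/1), width = 1/1 - 0/1 = 1/1
  'a': [0/1 + 1/1*0/1, 0/1 + 1/1*1/5) = [0/1, 1/5)
  'b': [0/1 + 1/1*1/5, 0/1 + 1/1*3/5) = [1/5, 3/5)
  'd': [0/1 + 1/1*3/5, 0/1 + 1/1*1/1) = [3/5, 1/1) <- contains code 76/125
  emit 'd', narrow to [3/5, 1/1)
Step 2: interval [3/5, 1/1), width = 1/1 - 3/5 = 2/5
  'a': [3/5 + 2/5*0/1, 3/5 + 2/5*1/5) = [3/5, 17/25) <- contains code 76/125
  'b': [3/5 + 2/5*1/5, 3/5 + 2/5*3/5) = [17/25, 21/25)
  'd': [3/5 + 2/5*3/5, 3/5 + 2/5*1/1) = [21/25, 1/1)
  emit 'a', narrow to [3/5, 17/25)
Step 3: interval [3/5, 17/25), width = 17/25 - 3/5 = 2/25
  'a': [3/5 + 2/25*0/1, 3/5 + 2/25*1/5) = [3/5, 77/125) <- contains code 76/125
  'b': [3/5 + 2/25*1/5, 3/5 + 2/25*3/5) = [77/125, 81/125)
  'd': [3/5 + 2/25*3/5, 3/5 + 2/25*1/1) = [81/125, 17/25)
  emit 'a', narrow to [3/5, 77/125)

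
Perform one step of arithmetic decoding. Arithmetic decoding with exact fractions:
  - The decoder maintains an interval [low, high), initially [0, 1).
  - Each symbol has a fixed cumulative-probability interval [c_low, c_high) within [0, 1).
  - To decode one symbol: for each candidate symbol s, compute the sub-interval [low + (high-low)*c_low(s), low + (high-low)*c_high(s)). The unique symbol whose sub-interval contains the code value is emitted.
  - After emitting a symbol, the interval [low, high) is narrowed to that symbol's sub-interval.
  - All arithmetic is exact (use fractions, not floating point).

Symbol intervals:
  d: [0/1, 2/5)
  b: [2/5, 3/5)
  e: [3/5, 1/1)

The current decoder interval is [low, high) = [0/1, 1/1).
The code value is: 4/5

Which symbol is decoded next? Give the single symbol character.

Interval width = high − low = 1/1 − 0/1 = 1/1
Scaled code = (code − low) / width = (4/5 − 0/1) / 1/1 = 4/5
  d: [0/1, 2/5) 
  b: [2/5, 3/5) 
  e: [3/5, 1/1) ← scaled code falls here ✓

Answer: e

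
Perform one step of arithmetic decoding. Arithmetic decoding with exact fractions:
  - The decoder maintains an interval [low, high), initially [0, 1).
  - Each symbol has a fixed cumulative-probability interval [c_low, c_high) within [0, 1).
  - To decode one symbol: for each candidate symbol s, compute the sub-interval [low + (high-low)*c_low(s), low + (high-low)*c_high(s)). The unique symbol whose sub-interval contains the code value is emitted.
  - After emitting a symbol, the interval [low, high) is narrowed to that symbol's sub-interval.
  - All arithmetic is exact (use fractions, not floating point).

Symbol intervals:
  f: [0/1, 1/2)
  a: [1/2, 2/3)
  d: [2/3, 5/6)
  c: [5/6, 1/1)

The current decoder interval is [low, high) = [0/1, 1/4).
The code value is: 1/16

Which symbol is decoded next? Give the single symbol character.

Interval width = high − low = 1/4 − 0/1 = 1/4
Scaled code = (code − low) / width = (1/16 − 0/1) / 1/4 = 1/4
  f: [0/1, 1/2) ← scaled code falls here ✓
  a: [1/2, 2/3) 
  d: [2/3, 5/6) 
  c: [5/6, 1/1) 

Answer: f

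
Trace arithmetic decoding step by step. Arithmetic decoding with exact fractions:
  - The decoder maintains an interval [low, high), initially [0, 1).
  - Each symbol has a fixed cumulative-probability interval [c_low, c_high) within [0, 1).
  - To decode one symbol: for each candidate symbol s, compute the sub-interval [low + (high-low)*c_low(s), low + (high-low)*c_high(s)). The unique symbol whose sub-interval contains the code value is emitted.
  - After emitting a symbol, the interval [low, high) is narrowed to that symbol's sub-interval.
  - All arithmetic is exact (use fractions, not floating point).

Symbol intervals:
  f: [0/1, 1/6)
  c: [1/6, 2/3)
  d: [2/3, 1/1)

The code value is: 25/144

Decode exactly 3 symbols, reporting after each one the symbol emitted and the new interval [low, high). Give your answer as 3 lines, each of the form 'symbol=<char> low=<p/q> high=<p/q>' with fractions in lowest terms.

Answer: symbol=c low=1/6 high=2/3
symbol=f low=1/6 high=1/4
symbol=f low=1/6 high=13/72

Derivation:
Step 1: interval [0/1, 1/1), width = 1/1 - 0/1 = 1/1
  'f': [0/1 + 1/1*0/1, 0/1 + 1/1*1/6) = [0/1, 1/6)
  'c': [0/1 + 1/1*1/6, 0/1 + 1/1*2/3) = [1/6, 2/3) <- contains code 25/144
  'd': [0/1 + 1/1*2/3, 0/1 + 1/1*1/1) = [2/3, 1/1)
  emit 'c', narrow to [1/6, 2/3)
Step 2: interval [1/6, 2/3), width = 2/3 - 1/6 = 1/2
  'f': [1/6 + 1/2*0/1, 1/6 + 1/2*1/6) = [1/6, 1/4) <- contains code 25/144
  'c': [1/6 + 1/2*1/6, 1/6 + 1/2*2/3) = [1/4, 1/2)
  'd': [1/6 + 1/2*2/3, 1/6 + 1/2*1/1) = [1/2, 2/3)
  emit 'f', narrow to [1/6, 1/4)
Step 3: interval [1/6, 1/4), width = 1/4 - 1/6 = 1/12
  'f': [1/6 + 1/12*0/1, 1/6 + 1/12*1/6) = [1/6, 13/72) <- contains code 25/144
  'c': [1/6 + 1/12*1/6, 1/6 + 1/12*2/3) = [13/72, 2/9)
  'd': [1/6 + 1/12*2/3, 1/6 + 1/12*1/1) = [2/9, 1/4)
  emit 'f', narrow to [1/6, 13/72)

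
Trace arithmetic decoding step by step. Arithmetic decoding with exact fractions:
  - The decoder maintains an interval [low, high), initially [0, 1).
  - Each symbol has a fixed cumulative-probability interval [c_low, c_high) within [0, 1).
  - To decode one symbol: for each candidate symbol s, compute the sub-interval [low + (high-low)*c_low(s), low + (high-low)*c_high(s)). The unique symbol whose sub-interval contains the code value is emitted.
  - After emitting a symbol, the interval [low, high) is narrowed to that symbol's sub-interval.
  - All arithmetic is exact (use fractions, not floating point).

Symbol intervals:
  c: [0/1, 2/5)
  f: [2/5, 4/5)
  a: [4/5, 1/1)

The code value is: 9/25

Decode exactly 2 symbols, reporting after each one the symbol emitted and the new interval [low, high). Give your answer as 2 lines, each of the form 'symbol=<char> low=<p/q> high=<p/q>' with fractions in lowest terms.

Step 1: interval [0/1, 1/1), width = 1/1 - 0/1 = 1/1
  'c': [0/1 + 1/1*0/1, 0/1 + 1/1*2/5) = [0/1, 2/5) <- contains code 9/25
  'f': [0/1 + 1/1*2/5, 0/1 + 1/1*4/5) = [2/5, 4/5)
  'a': [0/1 + 1/1*4/5, 0/1 + 1/1*1/1) = [4/5, 1/1)
  emit 'c', narrow to [0/1, 2/5)
Step 2: interval [0/1, 2/5), width = 2/5 - 0/1 = 2/5
  'c': [0/1 + 2/5*0/1, 0/1 + 2/5*2/5) = [0/1, 4/25)
  'f': [0/1 + 2/5*2/5, 0/1 + 2/5*4/5) = [4/25, 8/25)
  'a': [0/1 + 2/5*4/5, 0/1 + 2/5*1/1) = [8/25, 2/5) <- contains code 9/25
  emit 'a', narrow to [8/25, 2/5)

Answer: symbol=c low=0/1 high=2/5
symbol=a low=8/25 high=2/5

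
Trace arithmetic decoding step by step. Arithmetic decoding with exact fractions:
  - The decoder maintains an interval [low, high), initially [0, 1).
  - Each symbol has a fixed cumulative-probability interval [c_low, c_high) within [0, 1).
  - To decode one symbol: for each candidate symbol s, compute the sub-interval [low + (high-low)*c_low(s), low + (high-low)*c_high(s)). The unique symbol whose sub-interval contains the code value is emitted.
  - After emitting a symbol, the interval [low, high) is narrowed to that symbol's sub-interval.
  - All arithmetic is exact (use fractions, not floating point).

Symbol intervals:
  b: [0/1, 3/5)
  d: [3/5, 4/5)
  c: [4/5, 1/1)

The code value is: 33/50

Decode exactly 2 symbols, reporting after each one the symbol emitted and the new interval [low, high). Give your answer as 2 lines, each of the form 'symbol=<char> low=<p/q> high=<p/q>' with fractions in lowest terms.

Step 1: interval [0/1, 1/1), width = 1/1 - 0/1 = 1/1
  'b': [0/1 + 1/1*0/1, 0/1 + 1/1*3/5) = [0/1, 3/5)
  'd': [0/1 + 1/1*3/5, 0/1 + 1/1*4/5) = [3/5, 4/5) <- contains code 33/50
  'c': [0/1 + 1/1*4/5, 0/1 + 1/1*1/1) = [4/5, 1/1)
  emit 'd', narrow to [3/5, 4/5)
Step 2: interval [3/5, 4/5), width = 4/5 - 3/5 = 1/5
  'b': [3/5 + 1/5*0/1, 3/5 + 1/5*3/5) = [3/5, 18/25) <- contains code 33/50
  'd': [3/5 + 1/5*3/5, 3/5 + 1/5*4/5) = [18/25, 19/25)
  'c': [3/5 + 1/5*4/5, 3/5 + 1/5*1/1) = [19/25, 4/5)
  emit 'b', narrow to [3/5, 18/25)

Answer: symbol=d low=3/5 high=4/5
symbol=b low=3/5 high=18/25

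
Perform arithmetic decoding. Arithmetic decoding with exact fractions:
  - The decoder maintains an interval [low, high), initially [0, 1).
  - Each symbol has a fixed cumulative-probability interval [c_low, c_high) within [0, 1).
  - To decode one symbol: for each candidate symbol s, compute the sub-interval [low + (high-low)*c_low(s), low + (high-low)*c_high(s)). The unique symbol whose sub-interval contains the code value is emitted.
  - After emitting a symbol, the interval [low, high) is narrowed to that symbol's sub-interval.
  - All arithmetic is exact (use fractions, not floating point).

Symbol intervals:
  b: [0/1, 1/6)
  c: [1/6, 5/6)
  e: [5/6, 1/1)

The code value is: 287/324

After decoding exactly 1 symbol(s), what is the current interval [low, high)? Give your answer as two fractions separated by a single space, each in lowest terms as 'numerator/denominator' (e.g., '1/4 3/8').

Step 1: interval [0/1, 1/1), width = 1/1 - 0/1 = 1/1
  'b': [0/1 + 1/1*0/1, 0/1 + 1/1*1/6) = [0/1, 1/6)
  'c': [0/1 + 1/1*1/6, 0/1 + 1/1*5/6) = [1/6, 5/6)
  'e': [0/1 + 1/1*5/6, 0/1 + 1/1*1/1) = [5/6, 1/1) <- contains code 287/324
  emit 'e', narrow to [5/6, 1/1)

Answer: 5/6 1/1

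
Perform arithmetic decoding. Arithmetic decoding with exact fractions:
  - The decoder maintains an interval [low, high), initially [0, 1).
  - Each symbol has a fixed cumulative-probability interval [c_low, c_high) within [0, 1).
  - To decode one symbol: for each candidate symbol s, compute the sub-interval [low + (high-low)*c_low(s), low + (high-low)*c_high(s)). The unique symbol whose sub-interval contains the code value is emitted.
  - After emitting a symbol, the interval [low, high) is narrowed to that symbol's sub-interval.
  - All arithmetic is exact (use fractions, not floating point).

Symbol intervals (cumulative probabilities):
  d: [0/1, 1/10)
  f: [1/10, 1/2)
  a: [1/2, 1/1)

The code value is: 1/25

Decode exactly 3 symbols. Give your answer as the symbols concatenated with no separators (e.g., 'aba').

Step 1: interval [0/1, 1/1), width = 1/1 - 0/1 = 1/1
  'd': [0/1 + 1/1*0/1, 0/1 + 1/1*1/10) = [0/1, 1/10) <- contains code 1/25
  'f': [0/1 + 1/1*1/10, 0/1 + 1/1*1/2) = [1/10, 1/2)
  'a': [0/1 + 1/1*1/2, 0/1 + 1/1*1/1) = [1/2, 1/1)
  emit 'd', narrow to [0/1, 1/10)
Step 2: interval [0/1, 1/10), width = 1/10 - 0/1 = 1/10
  'd': [0/1 + 1/10*0/1, 0/1 + 1/10*1/10) = [0/1, 1/100)
  'f': [0/1 + 1/10*1/10, 0/1 + 1/10*1/2) = [1/100, 1/20) <- contains code 1/25
  'a': [0/1 + 1/10*1/2, 0/1 + 1/10*1/1) = [1/20, 1/10)
  emit 'f', narrow to [1/100, 1/20)
Step 3: interval [1/100, 1/20), width = 1/20 - 1/100 = 1/25
  'd': [1/100 + 1/25*0/1, 1/100 + 1/25*1/10) = [1/100, 7/500)
  'f': [1/100 + 1/25*1/10, 1/100 + 1/25*1/2) = [7/500, 3/100)
  'a': [1/100 + 1/25*1/2, 1/100 + 1/25*1/1) = [3/100, 1/20) <- contains code 1/25
  emit 'a', narrow to [3/100, 1/20)

Answer: dfa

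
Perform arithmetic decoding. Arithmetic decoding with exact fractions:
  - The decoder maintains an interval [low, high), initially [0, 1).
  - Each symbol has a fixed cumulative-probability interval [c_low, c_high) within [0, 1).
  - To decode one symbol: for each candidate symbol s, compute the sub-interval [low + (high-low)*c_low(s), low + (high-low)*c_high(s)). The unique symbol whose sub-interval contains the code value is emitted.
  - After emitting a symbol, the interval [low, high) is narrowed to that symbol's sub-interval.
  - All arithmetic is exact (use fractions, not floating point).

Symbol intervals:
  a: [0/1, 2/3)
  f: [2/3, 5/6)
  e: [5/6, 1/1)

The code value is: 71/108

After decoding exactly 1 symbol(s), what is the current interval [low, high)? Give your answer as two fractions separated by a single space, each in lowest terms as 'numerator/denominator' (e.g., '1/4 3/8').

Step 1: interval [0/1, 1/1), width = 1/1 - 0/1 = 1/1
  'a': [0/1 + 1/1*0/1, 0/1 + 1/1*2/3) = [0/1, 2/3) <- contains code 71/108
  'f': [0/1 + 1/1*2/3, 0/1 + 1/1*5/6) = [2/3, 5/6)
  'e': [0/1 + 1/1*5/6, 0/1 + 1/1*1/1) = [5/6, 1/1)
  emit 'a', narrow to [0/1, 2/3)

Answer: 0/1 2/3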